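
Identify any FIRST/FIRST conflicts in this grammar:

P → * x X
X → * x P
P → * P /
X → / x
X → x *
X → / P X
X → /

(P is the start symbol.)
A FIRST/FIRST conflict occurs when two productions N → α and N → β for the same non-terminal have FIRST(α) ∩ FIRST(β) ≠ ∅ (with ε ∈ FIRST of a nullable right-hand side, so two nullable alternatives also conflict).

Productions for P:
  P → * x X: FIRST = { '*' }
  P → * P /: FIRST = { '*' }
Productions for X:
  X → * x P: FIRST = { '*' }
  X → / x: FIRST = { '/' }
  X → x *: FIRST = { 'x' }
  X → / P X: FIRST = { '/' }
  X → /: FIRST = { '/' }

Conflict for P: P → * x X and P → * P /
  Overlap: { '*' }
Conflict for X: X → / x and X → / P X
  Overlap: { '/' }
Conflict for X: X → / x and X → /
  Overlap: { '/' }
Conflict for X: X → / P X and X → /
  Overlap: { '/' }

Answer: Yes. P → '*' x X / P → '*' P '/' on { '*' }; X → '/' x / X → '/' P X on { '/' }; X → '/' x / X → '/' on { '/' }; X → '/' P X / X → '/' on { '/' }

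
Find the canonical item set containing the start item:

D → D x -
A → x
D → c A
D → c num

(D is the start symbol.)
{ [D → . D x -], [D → . c A], [D → . c num], [D' → . D] }

First, augment the grammar with D' → D
I₀ = CLOSURE({ [D' → . D] }):
  [D' → . D] has the dot before D: add [D → . D x -], [D → . c A], [D → . c num]
No further items can be added.

I₀ = { [D → . D x -], [D → . c A], [D → . c num], [D' → . D] }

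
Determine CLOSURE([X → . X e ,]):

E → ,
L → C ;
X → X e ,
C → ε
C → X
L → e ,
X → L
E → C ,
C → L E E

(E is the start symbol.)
To compute CLOSURE, for each item [A → α.Bβ] where B is a non-terminal, add [B → .γ] for all productions B → γ; repeat for the newly added items until nothing changes.

Start with: [X → . X e ,]
  [X → . X e ,] has the dot before X: add [X → . L]
  [X → . L] has the dot before L: add [L → . C ;], [L → . e ,]
  [L → . C ;] has the dot before C: add [C → .], [C → . X], [C → . L E E]
No further items can be added.

CLOSURE = { [C → . L E E], [C → . X], [C → .], [L → . C ;], [L → . e ,], [X → . L], [X → . X e ,] }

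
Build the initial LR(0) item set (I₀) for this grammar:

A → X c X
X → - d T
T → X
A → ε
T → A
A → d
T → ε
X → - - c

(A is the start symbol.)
{ [A → . X c X], [A → . d], [A → .], [A' → . A], [X → . - - c], [X → . - d T] }

First, augment the grammar with A' → A
I₀ = CLOSURE({ [A' → . A] }):
  [A' → . A] has the dot before A: add [A → . X c X], [A → .], [A → . d]
  [A → . X c X] has the dot before X: add [X → . - d T], [X → . - - c]
No further items can be added.

I₀ = { [A → . X c X], [A → . d], [A → .], [A' → . A], [X → . - - c], [X → . - d T] }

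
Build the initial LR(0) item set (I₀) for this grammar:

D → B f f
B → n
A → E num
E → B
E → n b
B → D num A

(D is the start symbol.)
First, augment the grammar with D' → D
I₀ = CLOSURE({ [D' → . D] }):
  [D' → . D] has the dot before D: add [D → . B f f]
  [D → . B f f] has the dot before B: add [B → . n], [B → . D num A]
No further items can be added.

I₀ = { [B → . D num A], [B → . n], [D → . B f f], [D' → . D] }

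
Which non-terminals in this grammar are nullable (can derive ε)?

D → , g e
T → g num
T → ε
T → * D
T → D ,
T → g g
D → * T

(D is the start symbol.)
{ 'T' }

A non-terminal is nullable if it can derive ε (the empty string): either it has an ε-production, or it has a production whose right-hand side consists entirely of nullable non-terminals.

ε-productions: T → ε
So T is immediately nullable.
No further non-terminal can be added: every production for the remaining non-terminals contains a terminal or a non-nullable non-terminal.
Nullable = { 'T' }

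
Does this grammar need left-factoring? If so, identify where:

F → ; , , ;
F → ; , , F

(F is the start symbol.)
Yes, F has productions with common prefix '; , ,'

Left-factoring is needed when two productions for the same non-terminal
share a common prefix on the right-hand side.

Productions for F:
  F → ; , , ;
  F → ; , , F

Found common prefix '; , ,' in productions for F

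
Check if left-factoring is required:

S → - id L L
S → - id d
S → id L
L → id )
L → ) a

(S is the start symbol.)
Left-factoring is needed when two productions for the same non-terminal
share a common prefix on the right-hand side.

Productions for S:
  S → - id L L
  S → - id d
  S → id L
Productions for L:
  L → id )
  L → ) a

Found common prefix '- id' in productions for S

Answer: Yes, S has productions with common prefix '- id'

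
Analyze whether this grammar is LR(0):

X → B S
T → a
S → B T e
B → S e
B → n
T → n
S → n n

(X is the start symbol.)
A grammar is LR(0) if no state in the canonical LR(0) collection has:
  - both a shift item (dot before a terminal) and a complete item (shift-reduce conflict), or
  - two or more complete items (reduce-reduce conflict; the accept item [X' → X .] counts as a complete item here).

Augment with X' → X and build the canonical LR(0) collection (I0 = CLOSURE({[X' → . X]}), then GOTO on every symbol after a dot until no new states appear). It has 14 states:
  I0: { [B → . S e], [B → . n], [S → . B T e], [S → . n n], [X → . B S], [X' → . X] }  — shift
  I1: { [B → . S e], [B → . n], [S → . B T e], [S → . n n], [S → B . T e], [T → . a], [T → . n], [X → B . S] }  — shift
  I2: { [B → S . e] }  — shift
  I3: { [X' → X .] }  — accept
  I4: { [B → n .], [S → n . n] }  — shift, reduce
  I5: { [S → n n .] }  — reduce
  I6: { [B → S e .] }  — reduce
  I7: { [S → B . T e], [T → . a], [T → . n] }  — shift
  I8: { [B → S . e], [X → B S .] }  — shift, reduce
  I9: { [S → B T . e] }  — shift
  I10: { [T → a .] }  — reduce
  I11: { [B → n .], [S → n . n], [T → n .] }  — shift, 2 reduces
  I12: { [S → B T e .] }  — reduce
  I13: { [T → n .] }  — reduce

Conflict in state I4:
  Shift-reduce conflict between [B → n .] and [S → n . n]
So the grammar is NOT LR(0).

Answer: No. Shift-reduce conflict between [B → n .] and [S → n . n]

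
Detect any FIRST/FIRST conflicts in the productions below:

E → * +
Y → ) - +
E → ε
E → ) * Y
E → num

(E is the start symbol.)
No FIRST/FIRST conflicts.

A FIRST/FIRST conflict occurs when two productions N → α and N → β for the same non-terminal have FIRST(α) ∩ FIRST(β) ≠ ∅ (with ε ∈ FIRST of a nullable right-hand side, so two nullable alternatives also conflict).

Productions for E:
  E → * +: FIRST = { '*' }
  E → ε: FIRST = { ε }
  E → ) * Y: FIRST = { ')' }
  E → num: FIRST = { 'num' }
Y has only one production, so no FIRST/FIRST conflict is possible there.

All alternatives of each non-terminal have pairwise disjoint FIRST sets.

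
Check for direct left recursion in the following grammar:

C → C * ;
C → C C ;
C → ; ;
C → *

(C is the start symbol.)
Direct left recursion occurs when N → N α for some non-terminal N (the right-hand side begins with the left-hand side itself).

C → C * ;: LEFT RECURSIVE (starts with C)
C → C C ;: LEFT RECURSIVE (starts with C)
C → ; ;: starts with ';'
C → *: starts with '*'

The grammar has direct left recursion on: C.

Answer: Yes, C is left-recursive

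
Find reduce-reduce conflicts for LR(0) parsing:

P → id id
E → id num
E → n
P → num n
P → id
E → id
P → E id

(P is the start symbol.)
A reduce-reduce conflict occurs when an LR(0) state has two complete items [A → α .] and [B → β .] — both call for a reduction, and with no lookahead the parser cannot choose between them.

Augment with P' → P and build the canonical LR(0) collection (I0 = CLOSURE({[P' → . P]}), then GOTO on every symbol after a dot until no new states appear). It has 10 states:
  I0: { [E → . id num], [E → . id], [E → . n], [P → . E id], [P → . id id], [P → . id], [P → . num n], [P' → . P] }  — shift
  I1: { [P → E . id] }  — shift
  I2: { [P' → P .] }  — accept
  I3: { [E → id . num], [E → id .], [P → id . id], [P → id .] }  — shift, 2 reduces
  I4: { [E → n .] }  — reduce
  I5: { [P → num . n] }  — shift
  I6: { [P → num n .] }  — reduce
  I7: { [P → id id .] }  — reduce
  I8: { [E → id num .] }  — reduce
  I9: { [P → E id .] }  — reduce

I3 contains complete items [E → id .], [P → id .] — reduce-reduce conflict.

Answer: Yes — I3: [E → id .] vs [P → id .]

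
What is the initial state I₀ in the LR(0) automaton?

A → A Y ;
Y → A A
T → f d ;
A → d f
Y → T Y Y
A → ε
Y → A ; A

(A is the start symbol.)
First, augment the grammar with A' → A
I₀ = CLOSURE({ [A' → . A] }):
  [A' → . A] has the dot before A: add [A → . A Y ;], [A → . d f], [A → .]
No further items can be added.

I₀ = { [A → . A Y ;], [A → . d f], [A → .], [A' → . A] }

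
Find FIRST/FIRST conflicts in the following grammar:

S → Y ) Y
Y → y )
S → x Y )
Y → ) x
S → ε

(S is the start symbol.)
No FIRST/FIRST conflicts.

A FIRST/FIRST conflict occurs when two productions N → α and N → β for the same non-terminal have FIRST(α) ∩ FIRST(β) ≠ ∅ (with ε ∈ FIRST of a nullable right-hand side, so two nullable alternatives also conflict).

FIRST sets of the non-terminals at (or reachable through a nullable prefix from) the front of some alternative:
  FIRST(Y) = { ')', 'y' }

Productions for S:
  S → Y ) Y: FIRST = { ')', 'y' }
  S → x Y ): FIRST = { 'x' }
  S → ε: FIRST = { ε }
Productions for Y:
  Y → y ): FIRST = { 'y' }
  Y → ) x: FIRST = { ')' }

All alternatives of each non-terminal have pairwise disjoint FIRST sets.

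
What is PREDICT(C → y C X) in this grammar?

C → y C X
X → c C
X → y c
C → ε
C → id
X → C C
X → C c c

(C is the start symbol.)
PREDICT(C → y C X) = (FIRST(RHS) \ {ε}) ∪ (FOLLOW(C) if ε ∈ FIRST(RHS), i.e. RHS ⇒* ε)
FIRST(y C X) = { 'y' }
ε ∉ FIRST(y C X), so FOLLOW(C) is not added.
PREDICT(C → y C X) = { 'y' }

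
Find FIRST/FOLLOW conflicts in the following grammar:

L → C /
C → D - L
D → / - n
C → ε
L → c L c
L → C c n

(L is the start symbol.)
Nullable non-terminals: C.
FIRST sets used below: FIRST(D) = { '/' }

C: nullable alternative(s) C → ε; FOLLOW(C) = { '/', 'c' }
  C → D - L: FIRST \ {ε} = { '/' } — overlaps FOLLOW(C) on { '/' }: CONFLICT
  C → ε: FIRST \ {ε} = { } — this is the only nullable alternative, skip

D, L have no nullable alternative, so no FIRST/FOLLOW check is needed there.

So the grammar has 1 FIRST/FOLLOW conflict (marked CONFLICT above).

Answer: Yes. C → D '-' L with FOLLOW(C) on { '/' }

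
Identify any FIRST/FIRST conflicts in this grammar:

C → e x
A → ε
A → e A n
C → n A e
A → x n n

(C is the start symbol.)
No FIRST/FIRST conflicts.

A FIRST/FIRST conflict occurs when two productions N → α and N → β for the same non-terminal have FIRST(α) ∩ FIRST(β) ≠ ∅ (with ε ∈ FIRST of a nullable right-hand side, so two nullable alternatives also conflict).

Productions for C:
  C → e x: FIRST = { 'e' }
  C → n A e: FIRST = { 'n' }
Productions for A:
  A → ε: FIRST = { ε }
  A → e A n: FIRST = { 'e' }
  A → x n n: FIRST = { 'x' }

All alternatives of each non-terminal have pairwise disjoint FIRST sets.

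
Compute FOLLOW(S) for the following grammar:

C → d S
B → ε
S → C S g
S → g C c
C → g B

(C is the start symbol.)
{ $, 'c', 'd', 'g' }

In C → d S: S is at the end, add FOLLOW(C)
In S → C S g: S is followed by g, add FIRST(g) \ {ε} = { 'g' }

The FOLLOW sets referred to above (computed the same way, to a fixed point):
  FOLLOW(C) = { $, 'c', 'd', 'g' }

Taking the union: FOLLOW(S) = { $, 'c', 'd', 'g' }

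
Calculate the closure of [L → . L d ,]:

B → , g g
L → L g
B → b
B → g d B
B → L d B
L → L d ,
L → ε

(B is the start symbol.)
{ [L → . L d ,], [L → . L g], [L → .] }

To compute CLOSURE, for each item [A → α.Bβ] where B is a non-terminal, add [B → .γ] for all productions B → γ; repeat for the newly added items until nothing changes.

Start with: [L → . L d ,]
  [L → . L d ,] has the dot before L: add [L → . L g], [L → .]
No further items can be added.

CLOSURE = { [L → . L d ,], [L → . L g], [L → .] }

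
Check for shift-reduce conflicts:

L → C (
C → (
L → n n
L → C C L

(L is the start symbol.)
No shift-reduce conflicts

A shift-reduce conflict occurs when an LR(0) state has both:
  - a complete (reduce) item [A → α .] (dot at the end), and
  - a shift item [B → β . c γ] (dot before a terminal).

Augment with L' → L and build the canonical LR(0) collection (I0 = CLOSURE({[L' → . L]}), then GOTO on every symbol after a dot until no new states appear). It has 9 states:
  I0: { [C → . (], [L → . C (], [L → . C C L], [L → . n n], [L' → . L] }  — shift
  I1: { [C → ( .] }  — reduce
  I2: { [C → . (], [L → C . (], [L → C . C L] }  — shift
  I3: { [L' → L .] }  — accept
  I4: { [L → n . n] }  — shift
  I5: { [L → n n .] }  — reduce
  I6: { [C → ( .], [L → C ( .] }  — 2 reduces
  I7: { [C → . (], [L → . C (], [L → . C C L], [L → . n n], [L → C C . L] }  — shift
  I8: { [L → C C L .] }  — reduce

No state contains both a complete item and a shift item.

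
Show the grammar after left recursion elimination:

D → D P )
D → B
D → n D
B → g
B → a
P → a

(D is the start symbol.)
D is directly left-recursive. The standard transformation for
  A → A α₁ | ... | A α_m | β₁ | ... | β_n
is
  A  → β₁ A' | ... | β_n A'
  A' → α₁ A' | ... | α_m A' | ε

D → B becomes D → B D'
D → n D becomes D → n D D'
D → D P ) becomes D' → P ) D'
Add D' → ε

Productions for other non-terminals are unchanged:
  B → g
  B → a
  P → a

Resulting grammar:
D → B D'
D → n D D'
D' → P ) D'
D' → ε
B → g
B → a
P → a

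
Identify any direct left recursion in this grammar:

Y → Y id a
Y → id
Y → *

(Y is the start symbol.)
Direct left recursion occurs when N → N α for some non-terminal N (the right-hand side begins with the left-hand side itself).

Y → Y id a: LEFT RECURSIVE (starts with Y)
Y → id: starts with id
Y → *: starts with '*'

The grammar has direct left recursion on: Y.

Answer: Yes, Y is left-recursive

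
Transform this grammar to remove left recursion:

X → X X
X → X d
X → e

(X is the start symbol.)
X → e X'
X' → X X'
X' → d X'
X' → ε

X is directly left-recursive. The standard transformation for
  A → A α₁ | ... | A α_m | β₁ | ... | β_n
is
  A  → β₁ A' | ... | β_n A'
  A' → α₁ A' | ... | α_m A' | ε

X → e becomes X → e X'
X → X X becomes X' → X X'
X → X d becomes X' → d X'
Add X' → ε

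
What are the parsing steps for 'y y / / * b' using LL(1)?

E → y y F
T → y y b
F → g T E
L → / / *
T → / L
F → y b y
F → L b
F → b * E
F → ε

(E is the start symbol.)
Stack is shown with the top on the left.

Stack      Input          Action
--------------------------------
E $        y y / / * b $  output E → y y F
y y F $    y y / / * b $  match 'y'
y F $      y / / * b $    match 'y'
F $        / / * b $      output F → L b
L b $      / / * b $      output L → / / *
/ / * b $  / / * b $      match '/'
/ * b $    / * b $        match '/'
* b $      * b $          match '*'
b $        b $            match 'b'
$          $              accept

The string is accepted.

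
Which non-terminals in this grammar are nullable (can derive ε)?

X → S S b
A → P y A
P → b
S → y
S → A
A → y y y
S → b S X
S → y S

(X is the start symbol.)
None

A non-terminal is nullable if it can derive ε (the empty string): either it has an ε-production, or it has a production whose right-hand side consists entirely of nullable non-terminals.

There are no ε-productions, so no non-terminal can derive ε.
No non-terminals are nullable.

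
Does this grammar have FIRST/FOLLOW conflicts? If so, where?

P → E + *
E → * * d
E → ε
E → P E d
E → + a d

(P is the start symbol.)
Yes. E → P E d with FOLLOW(E) on { '+' }; E → '+' a d with FOLLOW(E) on { '+' }

A FIRST/FOLLOW conflict occurs when a non-terminal N has a nullable alternative N → β (β ⇒* ε) and another alternative N → α with FIRST(α) ∩ FOLLOW(N) ≠ ∅: on such a lookahead the parser cannot decide between expanding α and letting N vanish via β.

Nullable non-terminals: E.
FIRST sets used below: FIRST(P) = { '*', '+' }

E: nullable alternative(s) E → ε; FOLLOW(E) = { '+', 'd' }
  E → * * d: FIRST \ {ε} = { '*' } — disjoint from FOLLOW(E)
  E → ε: FIRST \ {ε} = { } — this is the only nullable alternative, skip
  E → P E d: FIRST \ {ε} = { '*', '+' } — overlaps FOLLOW(E) on { '+' }: CONFLICT
  E → + a d: FIRST \ {ε} = { '+' } — overlaps FOLLOW(E) on { '+' }: CONFLICT

P has no nullable alternative, so no FIRST/FOLLOW check is needed there.

So the grammar has 2 FIRST/FOLLOW conflicts (marked CONFLICT above).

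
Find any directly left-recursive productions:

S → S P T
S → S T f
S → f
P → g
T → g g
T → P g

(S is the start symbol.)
Direct left recursion occurs when N → N α for some non-terminal N (the right-hand side begins with the left-hand side itself).

S → S P T: LEFT RECURSIVE (starts with S)
S → S T f: LEFT RECURSIVE (starts with S)
S → f: starts with f
P → g: starts with g
T → g g: starts with g
T → P g: starts with P

The grammar has direct left recursion on: S.

Answer: Yes, S is left-recursive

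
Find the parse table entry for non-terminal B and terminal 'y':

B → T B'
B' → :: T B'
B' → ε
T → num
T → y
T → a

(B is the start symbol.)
B → T B'

To find M[B, 'y'], we find productions for B where 'y' is in the predict set (PREDICT(N → α) = (FIRST(α) \ {ε}) ∪ (FOLLOW(N) if α ⇒* ε)).

Relevant sets:
  FIRST(T) = { 'a', 'num', 'y' }

B → T B': PREDICT = { 'a', 'num', 'y' }
  'y' is in predict set, so this production goes in M[B, 'y']

M[B, 'y'] = B → T B'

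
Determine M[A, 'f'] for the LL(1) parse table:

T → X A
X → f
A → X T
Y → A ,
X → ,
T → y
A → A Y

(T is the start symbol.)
To find M[A, 'f'], we find productions for A where 'f' is in the predict set (PREDICT(N → α) = (FIRST(α) \ {ε}) ∪ (FOLLOW(N) if α ⇒* ε)).

Relevant sets:
  FIRST(X) = { ',', 'f' }
  FIRST(A) = { ',', 'f' }

A → X T: PREDICT = { ',', 'f' }
  'f' is in predict set, so this production goes in M[A, 'f']
A → A Y: PREDICT = { ',', 'f' }
  'f' is in predict set, so this production goes in M[A, 'f']

M[A, 'f'] = A → X T, A → A Y  (a multiply-defined cell — the grammar is not LL(1))

Answer: A → X T, A → A Y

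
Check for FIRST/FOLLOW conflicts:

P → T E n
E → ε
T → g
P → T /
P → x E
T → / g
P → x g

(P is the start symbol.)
No FIRST/FOLLOW conflicts.

Nullable non-terminals: E.
E has a nullable alternative but only one production, so nothing to check.

P, T have no nullable alternative, so no FIRST/FOLLOW check is needed there.

No FIRST/FOLLOW conflicts found.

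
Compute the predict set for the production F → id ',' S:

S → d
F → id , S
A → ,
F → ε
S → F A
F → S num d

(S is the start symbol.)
PREDICT(F → id ',' S) = (FIRST(RHS) \ {ε}) ∪ (FOLLOW(F) if ε ∈ FIRST(RHS), i.e. RHS ⇒* ε)
FIRST(id ',' S) = { 'id' }
ε ∉ FIRST(id ',' S), so FOLLOW(F) is not added.
PREDICT(F → id ',' S) = { 'id' }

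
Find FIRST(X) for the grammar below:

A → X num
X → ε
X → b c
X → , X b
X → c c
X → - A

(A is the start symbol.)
{ ',', '-', 'b', 'c', ε }

To compute FIRST(X), examine every production with X on the left-hand side, reading each right-hand side left to right until a non-nullable symbol is reached.

From X → ε:
  - ε-production, so ε ∈ FIRST(X)
From X → b c:
  - b is a terminal: add 'b' and stop
From X → , X b:
  - ',' is a terminal: add ',' and stop
From X → c c:
  - c is a terminal: add 'c' and stop
From X → - A:
  - '-' is a terminal: add '-' and stop

Collecting: FIRST(X) = { ',', '-', 'b', 'c', ε }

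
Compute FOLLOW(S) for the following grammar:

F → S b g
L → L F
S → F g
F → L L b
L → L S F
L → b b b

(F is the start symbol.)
In F → S b g: S is followed by b g, add FIRST(b g) \ {ε} = { 'b' }
In L → L S F: S is followed by F, add FIRST(F) \ {ε} = { 'b' }

Taking the union: FOLLOW(S) = { 'b' }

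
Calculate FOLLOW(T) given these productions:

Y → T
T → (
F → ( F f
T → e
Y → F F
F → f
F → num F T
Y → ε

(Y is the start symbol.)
{ $, '(', 'e', 'f', 'num' }

To compute FOLLOW(T), find every occurrence of T on a right-hand side N → α T β: add FIRST(β) \ {ε}, and if β is empty or nullable also add FOLLOW(N). Iterate to a fixed point.

In Y → T: T is at the end, add FOLLOW(Y)
In F → num F T: T is at the end, add FOLLOW(F)

The FOLLOW sets referred to above (computed the same way, to a fixed point):
  FOLLOW(Y) = { $ }
  FOLLOW(F) = { $, '(', 'e', 'f', 'num' }

Taking the union: FOLLOW(T) = { $, '(', 'e', 'f', 'num' }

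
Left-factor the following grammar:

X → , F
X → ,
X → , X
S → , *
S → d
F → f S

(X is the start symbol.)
X → , X'
X' → F
X' → ε
X' → X
S → , *
S → d
F → f S

Left-factoring transforms A → αβ₁ | αβ₂ into A → αA' and A' → β₁ | β₂
(α is the longest common prefix among the alternatives). Repeat until
no nonterminal has two alternatives with a common prefix.

Round 1: X has alternatives sharing prefix ','. Introduce X': X → , X'
  Add: X' → F
  Add: X' → ε
  Add: X' → X

No remaining common prefixes — done.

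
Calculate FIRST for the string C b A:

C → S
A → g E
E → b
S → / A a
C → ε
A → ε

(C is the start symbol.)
FIRST sets of the non-terminals involved (from the grammar, by fixed-point iteration):
  FIRST(C) = { '/', ε }

To compute FIRST(C b A), process the symbols left to right:
Symbol C is a non-terminal. Add FIRST(C) \ {ε} = { '/' }
C is nullable (ε ∈ FIRST(C)), continue to the next symbol.
Symbol b is a terminal. Add 'b' and stop.
FIRST(C b A) = { '/', 'b' }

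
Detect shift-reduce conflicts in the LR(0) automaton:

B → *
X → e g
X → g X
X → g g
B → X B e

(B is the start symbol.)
Yes — I7: [X → g g .] vs [X → . e g]

Augment with B' → B and build the canonical LR(0) collection (I0 = CLOSURE({[B' → . B]}), then GOTO on every symbol after a dot until no new states appear). It has 11 states:
  I0: { [B → . *], [B → . X B e], [B' → . B], [X → . e g], [X → . g X], [X → . g g] }  — shift
  I1: { [B → * .] }  — reduce
  I2: { [B' → B .] }  — accept
  I3: { [B → . *], [B → . X B e], [B → X . B e], [X → . e g], [X → . g X], [X → . g g] }  — shift
  I4: { [X → e . g] }  — shift
  I5: { [X → . e g], [X → . g X], [X → . g g], [X → g . X], [X → g . g] }  — shift
  I6: { [X → g X .] }  — reduce
  I7: { [X → . e g], [X → . g X], [X → . g g], [X → g . X], [X → g . g], [X → g g .] }  — shift, reduce
  I8: { [X → e g .] }  — reduce
  I9: { [B → X B . e] }  — shift
  I10: { [B → X B e .] }  — reduce

I7 contains reduce item [X → g g .] and shift items [X → . e g], [X → . g X], [X → . g g], [X → g . g] — shift-reduce conflict.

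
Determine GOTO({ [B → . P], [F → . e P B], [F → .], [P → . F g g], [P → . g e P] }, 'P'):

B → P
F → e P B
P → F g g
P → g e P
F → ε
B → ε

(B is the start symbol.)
{ [B → P .] }

GOTO(I, 'P') = CLOSURE({ [A → αX.β] : [A → α.Xβ] ∈ I, X = 'P' })

Items with dot before 'P', with the dot advanced:
  [B → . P] → [B → P .]
Closure adds nothing (no advanced item has the dot before a non-terminal).

GOTO = { [B → P .] }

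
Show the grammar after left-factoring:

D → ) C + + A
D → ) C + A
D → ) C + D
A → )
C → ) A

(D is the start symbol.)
D → ) C + D'
D' → + A
D' → A
D' → D
A → )
C → ) A

Left-factoring transforms A → αβ₁ | αβ₂ into A → αA' and A' → β₁ | β₂
(α is the longest common prefix among the alternatives). Repeat until
no nonterminal has two alternatives with a common prefix.

Round 1: D has alternatives sharing prefix ') C +'. Introduce D': D → ) C + D'
  Add: D' → + A
  Add: D' → A
  Add: D' → D

No remaining common prefixes — done.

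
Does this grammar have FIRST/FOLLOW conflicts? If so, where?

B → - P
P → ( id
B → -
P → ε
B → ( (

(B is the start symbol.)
No FIRST/FOLLOW conflicts.

Nullable non-terminals: P.

P: nullable alternative(s) P → ε; FOLLOW(P) = { $ }
  P → ( id: FIRST \ {ε} = { '(' } — disjoint from FOLLOW(P)
  P → ε: FIRST \ {ε} = { } — this is the only nullable alternative, skip

B has no nullable alternative, so no FIRST/FOLLOW check is needed there.

No FIRST/FOLLOW conflicts found.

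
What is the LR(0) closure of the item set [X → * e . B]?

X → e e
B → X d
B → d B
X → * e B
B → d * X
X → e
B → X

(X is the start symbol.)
{ [B → . X d], [B → . X], [B → . d * X], [B → . d B], [X → * e . B], [X → . * e B], [X → . e e], [X → . e] }

Start with: [X → * e . B]
  [X → * e . B] has the dot before B: add [B → . X d], [B → . d B], [B → . d * X], [B → . X]
  [B → . X d] has the dot before X: add [X → . e e], [X → . * e B], [X → . e]
No further items can be added.

CLOSURE = { [B → . X d], [B → . X], [B → . d * X], [B → . d B], [X → * e . B], [X → . * e B], [X → . e e], [X → . e] }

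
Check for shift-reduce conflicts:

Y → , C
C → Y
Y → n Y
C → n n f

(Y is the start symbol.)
No shift-reduce conflicts

A shift-reduce conflict occurs when an LR(0) state has both:
  - a complete (reduce) item [A → α .] (dot at the end), and
  - a shift item [B → β . c γ] (dot before a terminal).

Augment with Y' → Y and build the canonical LR(0) collection (I0 = CLOSURE({[Y' → . Y]}), then GOTO on every symbol after a dot until no new states appear). It has 10 states:
  I0: { [Y → . , C], [Y → . n Y], [Y' → . Y] }  — shift
  I1: { [C → . Y], [C → . n n f], [Y → , . C], [Y → . , C], [Y → . n Y] }  — shift
  I2: { [Y' → Y .] }  — accept
  I3: { [Y → . , C], [Y → . n Y], [Y → n . Y] }  — shift
  I4: { [Y → n Y .] }  — reduce
  I5: { [Y → , C .] }  — reduce
  I6: { [C → Y .] }  — reduce
  I7: { [C → n . n f], [Y → . , C], [Y → . n Y], [Y → n . Y] }  — shift
  I8: { [C → n n . f], [Y → . , C], [Y → . n Y], [Y → n . Y] }  — shift
  I9: { [C → n n f .] }  — reduce

No state contains both a complete item and a shift item.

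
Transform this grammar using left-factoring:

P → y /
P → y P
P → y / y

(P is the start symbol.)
Left-factoring transforms A → αβ₁ | αβ₂ into A → αA' and A' → β₁ | β₂
(α is the longest common prefix among the alternatives). Repeat until
no nonterminal has two alternatives with a common prefix.

Round 1: P has alternatives sharing prefix 'y'. Introduce P': P → y P'
  Add: P' → /
  Add: P' → P
  Add: P' → / y

Round 2: P' has alternatives sharing prefix '/'. Introduce P'': P' → / P''
  Add: P'' → ε
  Add: P'' → y

No remaining common prefixes — done.

Resulting grammar:
P → y P'
P' → / P''
P'' → ε
P'' → y
P' → P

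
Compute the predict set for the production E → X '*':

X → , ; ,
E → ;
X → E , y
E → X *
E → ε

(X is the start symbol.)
PREDICT(E → X '*') = (FIRST(RHS) \ {ε}) ∪ (FOLLOW(E) if ε ∈ FIRST(RHS), i.e. RHS ⇒* ε)
FIRST(X) = { ',', ';' }
FIRST(X '*') = { ',', ';' }
ε ∉ FIRST(X '*'), so FOLLOW(E) is not added.
PREDICT(E → X '*') = { ',', ';' }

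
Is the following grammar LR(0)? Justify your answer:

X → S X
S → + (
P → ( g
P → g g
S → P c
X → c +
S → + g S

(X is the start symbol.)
Yes, the grammar is LR(0)

Augment with X' → X and build the canonical LR(0) collection (I0 = CLOSURE({[X' → . X]}), then GOTO on every symbol after a dot until no new states appear). It has 16 states:
  I0: { [P → . ( g], [P → . g g], [S → . + (], [S → . + g S], [S → . P c], [X → . S X], [X → . c +], [X' → . X] }  — shift
  I1: { [P → ( . g] }  — shift
  I2: { [S → + . (], [S → + . g S] }  — shift
  I3: { [S → P . c] }  — shift
  I4: { [P → . ( g], [P → . g g], [S → . + (], [S → . + g S], [S → . P c], [X → . S X], [X → . c +], [X → S . X] }  — shift
  I5: { [X' → X .] }  — accept
  I6: { [X → c . +] }  — shift
  I7: { [P → g . g] }  — shift
  I8: { [P → g g .] }  — reduce
  I9: { [X → c + .] }  — reduce
  I10: { [X → S X .] }  — reduce
  I11: { [S → P c .] }  — reduce
  I12: { [S → + ( .] }  — reduce
  I13: { [P → . ( g], [P → . g g], [S → + g . S], [S → . + (], [S → . + g S], [S → . P c] }  — shift
  I14: { [S → + g S .] }  — reduce
  I15: { [P → ( g .] }  — reduce

Every state is either a pure shift/goto state or contains exactly one complete item and nothing to shift — no conflicts. The grammar is LR(0).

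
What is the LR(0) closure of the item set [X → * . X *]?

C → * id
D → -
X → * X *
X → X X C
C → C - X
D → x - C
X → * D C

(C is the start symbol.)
Start with: [X → * . X *]
  [X → * . X *] has the dot before X: add [X → . * X *], [X → . X X C], [X → . * D C]
No further items can be added.

CLOSURE = { [X → * . X *], [X → . * D C], [X → . * X *], [X → . X X C] }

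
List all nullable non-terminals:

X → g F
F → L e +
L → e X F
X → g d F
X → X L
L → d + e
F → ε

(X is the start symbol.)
{ 'F' }

A non-terminal is nullable if it can derive ε (the empty string): either it has an ε-production, or it has a production whose right-hand side consists entirely of nullable non-terminals.

ε-productions: F → ε
So F is immediately nullable.
No further non-terminal can be added: every production for the remaining non-terminals contains a terminal or a non-nullable non-terminal.
Nullable = { 'F' }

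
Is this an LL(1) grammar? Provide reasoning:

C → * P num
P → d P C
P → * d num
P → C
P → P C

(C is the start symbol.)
Relevant sets:
  FIRST(C) = { '*' }
  FIRST(P) = { '*', 'd' }

For P:
  PREDICT(P → d P C) = { 'd' }
  PREDICT(P → '*' d num) = { '*' }
  PREDICT(P → C) = { '*' }
  PREDICT(P → P C) = { '*', 'd' }
C has a single production, so nothing to check there.

Conflict found: Predict set conflict for P: { 'd' }
The grammar is NOT LL(1).

Answer: No. Predict set conflict for P: { 'd' }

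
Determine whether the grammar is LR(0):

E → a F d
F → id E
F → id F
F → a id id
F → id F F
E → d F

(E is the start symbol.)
No. Shift-reduce conflict between [F → id F .] and [F → . a id id]

Augment with E' → E and build the canonical LR(0) collection (I0 = CLOSURE({[E' → . E]}), then GOTO on every symbol after a dot until no new states appear). It has 17 states:
  I0: { [E → . a F d], [E → . d F], [E' → . E] }  — shift
  I1: { [E' → E .] }  — accept
  I2: { [E → a . F d], [F → . a id id], [F → . id E], [F → . id F F], [F → . id F] }  — shift
  I3: { [E → d . F], [F → . a id id], [F → . id E], [F → . id F F], [F → . id F] }  — shift
  I4: { [E → d F .] }  — reduce
  I5: { [F → a . id id] }  — shift
  I6: { [E → . a F d], [E → . d F], [F → . a id id], [F → . id E], [F → . id F F], [F → . id F], [F → id . E], [F → id . F F], [F → id . F] }  — shift
  I7: { [F → id E .] }  — reduce
  I8: { [F → . a id id], [F → . id E], [F → . id F F], [F → . id F], [F → id F . F], [F → id F .] }  — shift, reduce
  I9: { [E → a . F d], [F → . a id id], [F → . id E], [F → . id F F], [F → . id F], [F → a . id id] }  — shift
  I10: { [E → a F . d] }  — shift
  I11: { [E → . a F d], [E → . d F], [F → . a id id], [F → . id E], [F → . id F F], [F → . id F], [F → a id . id], [F → id . E], [F → id . F F], [F → id . F] }  — shift
  I12: { [E → . a F d], [E → . d F], [F → . a id id], [F → . id E], [F → . id F F], [F → . id F], [F → a id id .], [F → id . E], [F → id . F F], [F → id . F] }  — shift, reduce
  I13: { [E → a F d .] }  — reduce
  I14: { [F → id F F .] }  — reduce
  I15: { [F → a id . id] }  — shift
  I16: { [F → a id id .] }  — reduce

Conflict in state I8:
  Shift-reduce conflict between [F → id F .] and [F → . a id id]
So the grammar is NOT LR(0).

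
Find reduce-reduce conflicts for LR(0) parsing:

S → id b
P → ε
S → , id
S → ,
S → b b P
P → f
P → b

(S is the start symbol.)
Augment with S' → S and build the canonical LR(0) collection (I0 = CLOSURE({[S' → . S]}), then GOTO on every symbol after a dot until no new states appear). It has 11 states:
  I0: { [S → . , id], [S → . ,], [S → . b b P], [S → . id b], [S' → . S] }  — shift
  I1: { [S → , . id], [S → , .] }  — shift, reduce
  I2: { [S' → S .] }  — accept
  I3: { [S → b . b P] }  — shift
  I4: { [S → id . b] }  — shift
  I5: { [S → id b .] }  — reduce
  I6: { [P → . b], [P → . f], [P → .], [S → b b . P] }  — shift, reduce
  I7: { [S → b b P .] }  — reduce
  I8: { [P → b .] }  — reduce
  I9: { [P → f .] }  — reduce
  I10: { [S → , id .] }  — reduce

No state contains more than one complete item.

Answer: No reduce-reduce conflicts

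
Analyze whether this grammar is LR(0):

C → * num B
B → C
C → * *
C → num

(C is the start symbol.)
Augment with C' → C and build the canonical LR(0) collection (I0 = CLOSURE({[C' → . C]}), then GOTO on every symbol after a dot until no new states appear). It has 8 states:
  I0: { [C → . * *], [C → . * num B], [C → . num], [C' → . C] }  — shift
  I1: { [C → * . *], [C → * . num B] }  — shift
  I2: { [C' → C .] }  — accept
  I3: { [C → num .] }  — reduce
  I4: { [C → * * .] }  — reduce
  I5: { [B → . C], [C → * num . B], [C → . * *], [C → . * num B], [C → . num] }  — shift
  I6: { [C → * num B .] }  — reduce
  I7: { [B → C .] }  — reduce

Every state is either a pure shift/goto state or contains exactly one complete item and nothing to shift — no conflicts. The grammar is LR(0).

Answer: Yes, the grammar is LR(0)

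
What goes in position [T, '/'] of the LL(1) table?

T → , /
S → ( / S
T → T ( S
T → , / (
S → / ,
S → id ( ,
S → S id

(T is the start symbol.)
To find M[T, '/'], we find productions for T where '/' is in the predict set (PREDICT(N → α) = (FIRST(α) \ {ε}) ∪ (FOLLOW(N) if α ⇒* ε)).

Relevant sets:
  FIRST(T) = { ',' }

T → , /: PREDICT = { ',' }
T → T ( S: PREDICT = { ',' }
T → , / (: PREDICT = { ',' }

M[T, '/'] is empty (no production applies)

Answer: Empty (error entry)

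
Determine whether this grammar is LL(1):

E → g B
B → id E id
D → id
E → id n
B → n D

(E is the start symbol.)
A grammar is LL(1) if for each non-terminal N with multiple productions, the predict sets of those productions are pairwise disjoint, where PREDICT(N → α) = (FIRST(α) \ {ε}) ∪ (FOLLOW(N) if α ⇒* ε).

For E:
  PREDICT(E → g B) = { 'g' }
  PREDICT(E → id n) = { 'id' }
For B:
  PREDICT(B → id E id) = { 'id' }
  PREDICT(B → n D) = { 'n' }
D has a single production, so nothing to check there.

All predict sets are disjoint. The grammar IS LL(1).

Answer: Yes, the grammar is LL(1).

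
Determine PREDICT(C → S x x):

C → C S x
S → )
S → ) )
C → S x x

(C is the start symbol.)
{ ')' }

PREDICT(C → S x x) = (FIRST(RHS) \ {ε}) ∪ (FOLLOW(C) if ε ∈ FIRST(RHS), i.e. RHS ⇒* ε)
FIRST(S) = { ')' }
FIRST(S x x) = { ')' }
ε ∉ FIRST(S x x), so FOLLOW(C) is not added.
PREDICT(C → S x x) = { ')' }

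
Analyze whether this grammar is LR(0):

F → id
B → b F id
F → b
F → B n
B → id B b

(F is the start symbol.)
No. Shift-reduce conflict between [F → b .] and [B → . b F id]

A grammar is LR(0) if no state in the canonical LR(0) collection has:
  - both a shift item (dot before a terminal) and a complete item (shift-reduce conflict), or
  - two or more complete items (reduce-reduce conflict; the accept item [F' → F .] counts as a complete item here).

Augment with F' → F and build the canonical LR(0) collection (I0 = CLOSURE({[F' → . F]}), then GOTO on every symbol after a dot until no new states appear). It has 12 states:
  I0: { [B → . b F id], [B → . id B b], [F → . B n], [F → . b], [F → . id], [F' → . F] }  — shift
  I1: { [F → B . n] }  — shift
  I2: { [F' → F .] }  — accept
  I3: { [B → . b F id], [B → . id B b], [B → b . F id], [F → . B n], [F → . b], [F → . id], [F → b .] }  — shift, reduce
  I4: { [B → . b F id], [B → . id B b], [B → id . B b], [F → id .] }  — shift, reduce
  I5: { [B → id B . b] }  — shift
  I6: { [B → . b F id], [B → . id B b], [B → b . F id], [F → . B n], [F → . b], [F → . id] }  — shift
  I7: { [B → . b F id], [B → . id B b], [B → id . B b] }  — shift
  I8: { [B → b F . id] }  — shift
  I9: { [B → b F id .] }  — reduce
  I10: { [B → id B b .] }  — reduce
  I11: { [F → B n .] }  — reduce

Conflict in state I3:
  Shift-reduce conflict between [F → b .] and [B → . b F id]
So the grammar is NOT LR(0).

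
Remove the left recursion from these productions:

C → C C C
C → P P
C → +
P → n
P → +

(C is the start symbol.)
C is directly left-recursive. The standard transformation for
  A → A α₁ | ... | A α_m | β₁ | ... | β_n
is
  A  → β₁ A' | ... | β_n A'
  A' → α₁ A' | ... | α_m A' | ε

C → P P becomes C → P P C'
C → + becomes C → + C'
C → C C C becomes C' → C C C'
Add C' → ε

Productions for other non-terminals are unchanged:
  P → n
  P → +

Resulting grammar:
C → P P C'
C → + C'
C' → C C C'
C' → ε
P → n
P → +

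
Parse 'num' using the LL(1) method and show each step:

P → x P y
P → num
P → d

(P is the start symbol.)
Stack is shown with the top on the left.

Stack  Input  Action
--------------------
P $    num $  output P → num
num $  num $  match 'num'
$      $      accept

The string is accepted.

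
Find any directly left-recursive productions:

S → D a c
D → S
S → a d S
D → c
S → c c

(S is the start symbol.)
Direct left recursion occurs when N → N α for some non-terminal N (the right-hand side begins with the left-hand side itself).

S → D a c: starts with D
D → S: starts with S
S → a d S: starts with a
D → c: starts with c
S → c c: starts with c

No direct left recursion found.

Answer: No direct left recursion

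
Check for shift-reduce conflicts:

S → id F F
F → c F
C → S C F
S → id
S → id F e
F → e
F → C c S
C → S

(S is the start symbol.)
Yes — I2: [S → id .] vs [F → . c F]; I5: [C → S .] vs [S → . id]

Augment with S' → S and build the canonical LR(0) collection (I0 = CLOSURE({[S' → . S]}), then GOTO on every symbol after a dot until no new states appear). It has 15 states:
  I0: { [S → . id F F], [S → . id F e], [S → . id], [S' → . S] }  — shift
  I1: { [S' → S .] }  — accept
  I2: { [C → . S C F], [C → . S], [F → . C c S], [F → . c F], [F → . e], [S → . id F F], [S → . id F e], [S → . id], [S → id . F F], [S → id . F e], [S → id .] }  — shift, reduce
  I3: { [F → C . c S] }  — shift
  I4: { [C → . S C F], [C → . S], [F → . C c S], [F → . c F], [F → . e], [S → . id F F], [S → . id F e], [S → . id], [S → id F . F], [S → id F . e] }  — shift
  I5: { [C → . S C F], [C → . S], [C → S . C F], [C → S .], [S → . id F F], [S → . id F e], [S → . id] }  — shift, reduce
  I6: { [C → . S C F], [C → . S], [F → . C c S], [F → . c F], [F → . e], [F → c . F], [S → . id F F], [S → . id F e], [S → . id] }  — shift
  I7: { [F → e .] }  — reduce
  I8: { [F → c F .] }  — reduce
  I9: { [C → . S C F], [C → . S], [C → S C . F], [F → . C c S], [F → . c F], [F → . e], [S → . id F F], [S → . id F e], [S → . id] }  — shift
  I10: { [C → S C F .] }  — reduce
  I11: { [S → id F F .] }  — reduce
  I12: { [F → e .], [S → id F e .] }  — 2 reduces
  I13: { [F → C c . S], [S → . id F F], [S → . id F e], [S → . id] }  — shift
  I14: { [F → C c S .] }  — reduce

I2 contains reduce item [S → id .] and shift items [F → . c F], [F → . e], [S → . id], [S → . id F F], [S → . id F e] — shift-reduce conflict.
I5 contains reduce item [C → S .] and shift items [S → . id], [S → . id F F], [S → . id F e] — shift-reduce conflict.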